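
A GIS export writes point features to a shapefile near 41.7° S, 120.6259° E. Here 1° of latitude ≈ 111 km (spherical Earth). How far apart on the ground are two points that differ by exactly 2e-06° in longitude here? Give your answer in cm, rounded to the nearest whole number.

2e-06° of longitude at 41.7° is 2e-06 × 111000 × cos 41.7° ≈ 2e-06 × 82876.8 = 0.165754 m.
That is 0.165754 m = 16.575 cm.

17 cm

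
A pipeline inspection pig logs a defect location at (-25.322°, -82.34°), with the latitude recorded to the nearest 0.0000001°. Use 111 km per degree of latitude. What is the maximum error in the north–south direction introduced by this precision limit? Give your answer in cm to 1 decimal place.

Rounding to 7 decimal places leaves the latitude within ±5e-08° of the true value.
North–south distance: 5e-08° × 111000 m/° = 0.00555 m.
That is 0.00555 m = 0.555 cm.

0.6 cm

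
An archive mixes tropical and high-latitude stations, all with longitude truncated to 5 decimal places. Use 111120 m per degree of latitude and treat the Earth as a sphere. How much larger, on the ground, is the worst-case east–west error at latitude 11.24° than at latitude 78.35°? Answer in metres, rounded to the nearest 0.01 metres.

0.87 metres

Truncating at 5 decimal places can drop up to a full unit in the last place, so the longitude may be off by as much as 1e-05°.
At 11.24°: 1e-05° × 111120 × cos 11.24° = 1e-05 × 111120 × 0.9808 ≈ 1.0899 m.
Error at 78.35° = 1e-05° × 111120 × cos 78.35° ≈ 1.1112 × 0.2019 = 0.22439 m.
Difference: 1.0899 − 0.22439 = 0.8655 m.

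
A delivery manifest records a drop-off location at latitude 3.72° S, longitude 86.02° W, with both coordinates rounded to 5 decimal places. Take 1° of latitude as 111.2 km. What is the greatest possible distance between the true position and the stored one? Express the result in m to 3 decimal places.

0.785 m

Rounding to 5 decimal places leaves each coordinate within ±5e-06° of the true value.
North–south component: 5e-06° × 111200 = 0.556 m.
Longitude error → 5e-06 × 111200 × cos 3.72° = 5e-06 × 111200 × 0.9979 ≈ 0.554829 m.
Worst case both components are at the extreme and orthogonal: √(0.556² + 0.554829²) ≈ 0.785475 m.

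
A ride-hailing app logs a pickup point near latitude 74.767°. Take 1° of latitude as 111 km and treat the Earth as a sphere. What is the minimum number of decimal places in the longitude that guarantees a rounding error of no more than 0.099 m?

At 74.767° one degree of longitude covers 111000 × cos 74.767° ≈ 111000 × 0.2627 ≈ 29164.7 m.
Rounding to N decimal places gives at most 0.5 × 10⁻ᴺ degrees of error, i.e. 0.5 × 10⁻ᴺ × 29164.7 m.
Need 0.5 × 29164.7 × 10⁻ᴺ ≤ 0.099 → 10⁻ᴺ ≤ 6.789e-06, so N ≥ 5.17.
At 5 places the error can reach 0.146 m, but 6 places keeps it to 0.0146 m.

6 decimal places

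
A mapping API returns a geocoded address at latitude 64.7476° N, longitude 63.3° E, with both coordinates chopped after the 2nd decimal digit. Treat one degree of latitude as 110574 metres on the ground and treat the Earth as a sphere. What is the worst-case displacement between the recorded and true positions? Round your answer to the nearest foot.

3944 feet

Truncating at 2 decimal places can drop up to a full unit in the last place, so each coordinate may be off by as much as 0.01°.
Latitude error → 0.01 × 110574 = 1105.74 m along the meridian.
E–W at 64.7476°: 0.01° × 110574 × cos 64.7476° = 0.01 × 110574 × 0.4266 ≈ 471.716 m.
The two errors are perpendicular, so the maximum displacement is √(1105.74² + 471.716²) ≈ 1202.16 m.
Converting: 1202.16 m × 3.2808 ft/m ≈ 3944.1 ft.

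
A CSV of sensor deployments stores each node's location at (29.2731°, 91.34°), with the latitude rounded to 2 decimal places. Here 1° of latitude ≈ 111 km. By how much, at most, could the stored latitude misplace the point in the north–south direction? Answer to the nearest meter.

Rounding to 2 decimal places leaves the latitude within ±0.005° of the true value.
Along the meridian that is 0.005° × 111000 m/° = 555 m.

555 meters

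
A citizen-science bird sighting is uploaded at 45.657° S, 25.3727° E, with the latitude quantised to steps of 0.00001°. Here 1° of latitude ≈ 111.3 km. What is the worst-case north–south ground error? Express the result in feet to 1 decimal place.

With a 0.00001° grid the true value lies within half a step, ±0.00001°/2 = ±5e-06°, of the stored one.
Along the meridian that is 5e-06° × 111300 m/° = 0.5565 m.
In feet: 0.5565 m ÷ 0.3048 ≈ 1.8258 ft.

1.8 feet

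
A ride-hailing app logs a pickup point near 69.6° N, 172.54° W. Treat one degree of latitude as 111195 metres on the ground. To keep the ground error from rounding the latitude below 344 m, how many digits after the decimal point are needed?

3

One degree of latitude covers 111195 m.
N decimal places → at most half a unit in the last place, 0.5 × 10⁻ᴺ° = 111195/2 × 10⁻ᴺ m.
Setting 55597.5 × 10⁻ᴺ ≤ 344 gives 10ᴺ ≥ 161.6, i.e. N ≥ 2.21.
At 2 places the error can reach 556 m, but 3 places keeps it to 55.6 m.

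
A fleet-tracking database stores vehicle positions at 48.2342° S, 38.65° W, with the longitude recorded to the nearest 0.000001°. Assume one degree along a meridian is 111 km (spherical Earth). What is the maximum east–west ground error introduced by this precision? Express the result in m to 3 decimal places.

Rounding to 6 decimal places leaves the longitude within ±5e-07° of the true value.
Parallels shrink by cos φ, so at 48.2342° a degree of longitude is 111000 × 0.6661 ≈ 73935.7 m.
Maximum E–W displacement: 5e-07 × 73935.7 = 0.0369678 m.

0.037 m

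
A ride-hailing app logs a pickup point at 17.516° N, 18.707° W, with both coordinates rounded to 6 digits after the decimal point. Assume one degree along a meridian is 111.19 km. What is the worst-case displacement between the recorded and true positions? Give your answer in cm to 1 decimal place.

7.7 cm

Rounding to 6 decimal places leaves each coordinate within ±5e-07° of the true value.
N–S: 5e-07° × 111190 m/° = 0.055595 m.
E–W at 17.516°: 5e-07° × 111190 × cos 17.516° = 5e-07 × 111190 × 0.9536 ≈ 0.0530172 m.
Combining orthogonally: (0.055595² + 0.0530172²)^½ ≈ 0.0768221 m.
That is 0.0768221 m = 7.6822 cm.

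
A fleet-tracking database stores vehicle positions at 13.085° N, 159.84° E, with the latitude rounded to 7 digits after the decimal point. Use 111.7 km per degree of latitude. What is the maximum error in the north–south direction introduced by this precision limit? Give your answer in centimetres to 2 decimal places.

0.56 centimetres

Rounding to 7 decimal places leaves the latitude within ±5e-08° of the true value.
So the N–S error is at most 5e-08 × 111700 = 0.005585 m.
That is 0.005585 m = 0.5585 cm.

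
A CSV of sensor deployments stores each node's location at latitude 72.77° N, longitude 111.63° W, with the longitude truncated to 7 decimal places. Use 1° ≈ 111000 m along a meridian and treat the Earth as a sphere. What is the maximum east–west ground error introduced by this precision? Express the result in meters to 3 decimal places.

0.003 meters

Truncating at 7 decimal places can drop up to a full unit in the last place, so the longitude may be off by as much as 1e-07°.
One degree of longitude at 72.77° is 111000 × cos 72.77° ≈ 111000 × 0.2962 = 32879.1 m.
So at most 1e-07° × 32879.1 ≈ 0.00328791 m east–west.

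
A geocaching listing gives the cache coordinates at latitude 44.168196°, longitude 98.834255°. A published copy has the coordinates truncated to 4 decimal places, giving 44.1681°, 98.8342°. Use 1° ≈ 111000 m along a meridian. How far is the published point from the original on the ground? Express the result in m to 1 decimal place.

The latitude changed by +0.000096° and the longitude by +0.000055°.
N–S: 0.000096° × 111000 m/° = 10.656 m.
East–west at this latitude: 0.000055° × 111000 × cos 44.1681° ≈ 0.000055 × 79620.2 = 4.37911 m.
Distance: √(10.656² + 4.37911²) ≈ 11.5207 m.

11.5 m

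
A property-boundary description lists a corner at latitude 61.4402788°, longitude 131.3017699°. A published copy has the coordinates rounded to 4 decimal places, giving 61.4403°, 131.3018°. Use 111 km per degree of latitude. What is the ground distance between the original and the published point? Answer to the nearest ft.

9 ft

The latitude changed by -0.0000212° and the longitude by -0.0000301°.
N–S: -0.0000212° × 111000 m/° = -2.3532 m.
East–west at this latitude: -0.0000301° × 111000 × cos 61.4403° ≈ -0.0000301 × 53066.2 = -1.59729 m.
Combined displacement = (2.3532² + 1.59729²)^½ ≈ 2.8441 m.
Converting: 2.8441 m × 3.2808 ft/m ≈ 9.331 ft.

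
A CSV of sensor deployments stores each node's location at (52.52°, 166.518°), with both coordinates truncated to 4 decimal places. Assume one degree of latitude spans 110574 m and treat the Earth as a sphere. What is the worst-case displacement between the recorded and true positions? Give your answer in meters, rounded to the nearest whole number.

Truncating at 4 decimal places can drop up to a full unit in the last place, so each coordinate may be off by as much as 0.0001°.
Latitude error → 0.0001 × 110574 = 11.0574 m along the meridian.
East–west component at 52.52°: 0.0001° × 110574 × cos 52.52° ≈ 0.0001 × 67282.6 ≈ 6.72826 m.
Combining orthogonally: (11.0574² + 6.72826²)^½ ≈ 12.9436 m.

13 meters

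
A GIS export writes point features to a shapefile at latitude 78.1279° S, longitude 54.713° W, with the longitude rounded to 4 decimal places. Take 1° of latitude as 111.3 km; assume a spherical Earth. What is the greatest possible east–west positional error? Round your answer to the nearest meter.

1 meters

Rounding to 4 decimal places leaves the longitude within ±5e-05° of the true value.
At latitude 78.1279° a degree of longitude spans 111300 m × cos 78.1279° = 111300 × 0.2057 ≈ 22897.5 m.
So at most 5e-05° × 22897.5 ≈ 1.14487 m east–west.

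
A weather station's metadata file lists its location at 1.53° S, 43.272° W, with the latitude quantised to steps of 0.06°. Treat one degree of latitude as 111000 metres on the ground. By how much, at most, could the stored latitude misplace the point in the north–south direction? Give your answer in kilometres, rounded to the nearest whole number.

With a 0.06° grid the true value lies within half a step, ±0.06°/2 = ±0.03°, of the stored one.
North–south distance: 0.03° × 111000 m/° = 3330 m.
That is 3330 m = 3.33 km.

3 kilometres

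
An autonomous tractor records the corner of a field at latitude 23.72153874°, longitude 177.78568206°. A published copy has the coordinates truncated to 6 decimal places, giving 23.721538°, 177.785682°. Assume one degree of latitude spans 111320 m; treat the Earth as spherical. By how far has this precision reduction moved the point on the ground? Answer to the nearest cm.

Δlat = 23.72153874 − 23.721538 = +0.00000074°; Δlon = 177.78568206 − 177.785682 = +0.00000006°.
North–south shift: 0.00000074 × 111320 = 0.0823768 m.
East–west at this latitude: 0.00000006° × 111320 × cos 23.7215° ≈ 0.00000006 × 101915 = 0.00611488 m.
Distance: √(0.0823768² + 0.00611488²) ≈ 0.0826034 m.
That is 0.0826034 m = 8.2603 cm.

8 cm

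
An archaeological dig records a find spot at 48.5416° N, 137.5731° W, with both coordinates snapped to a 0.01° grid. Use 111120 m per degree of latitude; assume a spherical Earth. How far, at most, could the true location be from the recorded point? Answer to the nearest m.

666 m

With a 0.01° grid the true value lies within half a step, ±0.01°/2 = ±0.005°, of the stored one.
N–S: 0.005° × 111120 m/° = 555.6 m.
Longitude error → 0.005 × 111120 × cos 48.5416° = 0.005 × 111120 × 0.6621 ≈ 367.849 m.
Combining orthogonally: (555.6² + 367.849²)^½ ≈ 666.337 m.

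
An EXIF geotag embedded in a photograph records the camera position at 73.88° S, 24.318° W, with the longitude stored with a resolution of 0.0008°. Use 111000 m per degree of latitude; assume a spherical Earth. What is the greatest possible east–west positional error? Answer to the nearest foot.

With a 0.0008° grid the true value lies within half a step, ±0.0008°/2 = ±0.0004°, of the stored one.
One degree of longitude at 73.88° is 111000 × cos 73.88° ≈ 111000 × 0.2777 = 30819.2 m.
East–west error: 0.0004° × 30819.2 m/° ≈ 12.3277 m.
Converting: 12.3277 m × 3.2808 ft/m ≈ 40.445 ft.

40 feet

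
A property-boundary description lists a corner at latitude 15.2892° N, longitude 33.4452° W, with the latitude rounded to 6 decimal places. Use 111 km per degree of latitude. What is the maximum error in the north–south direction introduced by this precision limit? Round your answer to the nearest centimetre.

6 centimetres

Rounding to 6 decimal places leaves the latitude within ±5e-07° of the true value.
So the N–S error is at most 5e-07 × 111000 = 0.0555 m.
That is 0.0555 m = 5.55 cm.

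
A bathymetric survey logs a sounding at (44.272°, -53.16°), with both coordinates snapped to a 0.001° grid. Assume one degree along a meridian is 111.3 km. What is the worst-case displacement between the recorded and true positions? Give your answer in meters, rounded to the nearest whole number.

68 meters

With a 0.001° grid the true value lies within half a step, ±0.001°/2 = ±0.0005°, of the stored one.
North–south component: 0.0005° × 111300 = 55.65 m.
Longitude error → 0.0005 × 111300 × cos 44.272° = 0.0005 × 111300 × 0.7160 ≈ 39.8473 m.
Combining orthogonally: (55.65² + 39.8473²)^½ ≈ 68.4451 m.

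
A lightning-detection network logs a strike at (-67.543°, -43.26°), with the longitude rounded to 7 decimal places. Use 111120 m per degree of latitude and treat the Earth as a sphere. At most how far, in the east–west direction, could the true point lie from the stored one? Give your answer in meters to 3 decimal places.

Rounding to 7 decimal places leaves the longitude within ±5e-08° of the true value.
At latitude 67.543° a degree of longitude spans 111120 m × cos 67.543° = 111120 × 0.3820 ≈ 42446.7 m.
East–west error: 5e-08° × 42446.7 m/° ≈ 0.00212234 m.

0.002 meters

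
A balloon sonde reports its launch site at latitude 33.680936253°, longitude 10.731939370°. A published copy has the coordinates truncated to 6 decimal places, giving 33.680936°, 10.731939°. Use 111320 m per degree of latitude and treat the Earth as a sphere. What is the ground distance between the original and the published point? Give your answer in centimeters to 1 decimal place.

The latitude changed by +0.000000253° and the longitude by +0.000000370°.
North–south shift: 0.000000253 × 111320 = 0.028164 m.
E–W at 33.6809°: 0.000000370° × 111320 × cos 33.6809° = 0.000000370 × 111320 × 0.8321 ≈ 0.0342745 m.
Hypotenuse of the two orthogonal shifts: √(0.028164² + 0.0342745²) = 0.0443616 m.
That is 0.0443616 m = 4.4362 cm.

4.4 centimeters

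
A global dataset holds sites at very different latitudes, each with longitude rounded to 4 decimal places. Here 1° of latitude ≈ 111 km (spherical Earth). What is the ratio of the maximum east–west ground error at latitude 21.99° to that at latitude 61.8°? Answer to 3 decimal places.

Rounding to 4 decimal places leaves the longitude within ±5e-05° of the true value.
At 21.99°: 5e-05° × 111000 × cos 21.99° = 5e-05 × 111000 × 0.9272 ≈ 5.1462 m.
At 61.8°: 5e-05° × 111000 × cos 61.8° = 5e-05 × 111000 × 0.4726 ≈ 2.6227 m.
Ratio: 5.1462 / 2.6227 = cos 21.99° / cos 61.8° ≈ 1.9622.

1.962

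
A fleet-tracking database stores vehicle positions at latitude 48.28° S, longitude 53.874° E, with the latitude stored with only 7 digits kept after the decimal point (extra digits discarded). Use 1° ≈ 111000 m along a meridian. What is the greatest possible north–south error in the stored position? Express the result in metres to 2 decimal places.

0.01 metres

Truncating at 7 decimal places can drop up to a full unit in the last place, so the latitude may be off by as much as 1e-07°.
North–south distance: 1e-07° × 111000 m/° = 0.0111 m.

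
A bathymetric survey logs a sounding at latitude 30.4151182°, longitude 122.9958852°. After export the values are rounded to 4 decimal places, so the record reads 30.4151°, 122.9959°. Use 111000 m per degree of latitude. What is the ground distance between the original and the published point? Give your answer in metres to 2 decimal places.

2.47 metres

The latitude changed by +0.0000182° and the longitude by -0.0000148°.
North–south shift: 0.0000182 × 111000 = 2.0202 m.
E–W at 30.4151°: -0.0000148° × 111000 × cos 30.4151° = -0.0000148 × 111000 × 0.8624 ≈ -1.41672 m.
Distance: √(2.0202² + 1.41672²) ≈ 2.46745 m.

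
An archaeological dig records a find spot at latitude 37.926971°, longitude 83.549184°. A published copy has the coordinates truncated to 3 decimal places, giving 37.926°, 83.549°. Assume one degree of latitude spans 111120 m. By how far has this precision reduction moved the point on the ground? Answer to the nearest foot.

The latitude changed by +0.000971° and the longitude by +0.000184°.
North–south shift: 0.000971 × 111120 = 107.898 m.
East–west at this latitude: 0.000184° × 111120 × cos 37.926° ≈ 0.000184 × 87652 = 16.128 m.
Combined displacement = (107.898² + 16.128²)^½ ≈ 109.096 m.
In feet: 109.096 m ÷ 0.3048 ≈ 357.93 ft.

358 feet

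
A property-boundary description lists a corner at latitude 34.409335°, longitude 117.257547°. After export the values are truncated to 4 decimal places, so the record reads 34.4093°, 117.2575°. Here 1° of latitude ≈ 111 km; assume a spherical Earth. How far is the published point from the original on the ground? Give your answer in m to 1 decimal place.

5.8 m

The latitude changed by +0.000035° and the longitude by +0.000047°.
North–south shift: 0.000035 × 111000 = 3.885 m.
East–west at this latitude: 0.000047° × 111000 × cos 34.4093° ≈ 0.000047 × 91577.4 = 4.30414 m.
Combined displacement = (3.885² + 4.30414²)^½ ≈ 5.79818 m.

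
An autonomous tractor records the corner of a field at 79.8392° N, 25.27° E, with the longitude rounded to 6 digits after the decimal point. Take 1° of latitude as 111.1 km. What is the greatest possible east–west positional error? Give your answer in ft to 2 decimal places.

Rounding to 6 decimal places leaves the longitude within ±5e-07° of the true value.
Parallels shrink by cos φ, so at 79.8392° a degree of longitude is 111100 × 0.1764 ≈ 19599.3 m.
Maximum E–W displacement: 5e-07 × 19599.3 = 0.00979965 m.
In feet: 0.00979965 m ÷ 0.3048 ≈ 0.032151 ft.

0.03 ft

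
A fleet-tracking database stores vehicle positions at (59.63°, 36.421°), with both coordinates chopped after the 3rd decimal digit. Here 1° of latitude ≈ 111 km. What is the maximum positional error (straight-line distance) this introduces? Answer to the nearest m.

124 m

Truncating at 3 decimal places can drop up to a full unit in the last place, so each coordinate may be off by as much as 0.001°.
N–S: 0.001° × 111000 m/° = 111 m.
E–W at 59.63°: 0.001° × 111000 × cos 59.63° = 0.001 × 111000 × 0.5056 ≈ 56.1196 m.
The two errors are perpendicular, so the maximum displacement is √(111² + 56.1196²) ≈ 124.38 m.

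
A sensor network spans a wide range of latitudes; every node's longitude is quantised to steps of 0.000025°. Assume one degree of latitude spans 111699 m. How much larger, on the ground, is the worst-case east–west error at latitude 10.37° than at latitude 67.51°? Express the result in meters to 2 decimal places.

With a 0.000025° grid the true value lies within half a step, ±0.000025°/2 = ±1.25e-05°, of the stored one.
Error at 10.37° = 1.25e-05° × 111699 × cos 10.37° ≈ 1.3962 × 0.9837 = 1.3734 m.
At 67.51°: 1.25e-05° × 111699 × cos 67.51° = 1.25e-05 × 111699 × 0.3825 ≈ 0.53409 m.
So the lower-latitude error exceeds the higher by 1.3734 − 0.53409 = 0.83934 m.

0.84 meters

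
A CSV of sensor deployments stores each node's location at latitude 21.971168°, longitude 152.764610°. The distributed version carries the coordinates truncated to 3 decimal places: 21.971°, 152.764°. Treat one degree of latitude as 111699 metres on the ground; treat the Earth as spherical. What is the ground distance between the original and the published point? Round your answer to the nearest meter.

The latitude changed by +0.000168° and the longitude by +0.000610°.
N–S: 0.000168° × 111699 m/° = 18.7654 m.
E–W at 21.971°: 0.000610° × 111699 × cos 21.971° = 0.000610 × 111699 × 0.9274 ≈ 63.1879 m.
Distance: √(18.7654² + 63.1879²) ≈ 65.9155 m.

66 meters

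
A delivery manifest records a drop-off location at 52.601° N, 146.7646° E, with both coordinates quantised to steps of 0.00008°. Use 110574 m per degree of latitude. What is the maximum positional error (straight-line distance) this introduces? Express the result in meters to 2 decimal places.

5.17 meters

With a 0.00008° grid the true value lies within half a step, ±0.00008°/2 = ±4e-05°, of the stored one.
Latitude error → 4e-05 × 110574 = 4.42296 m along the meridian.
E–W at 52.601°: 4e-05° × 110574 × cos 52.601° = 4e-05 × 110574 × 0.6074 ≈ 2.68634 m.
The two errors are perpendicular, so the maximum displacement is √(4.42296² + 2.68634²) ≈ 5.17484 m.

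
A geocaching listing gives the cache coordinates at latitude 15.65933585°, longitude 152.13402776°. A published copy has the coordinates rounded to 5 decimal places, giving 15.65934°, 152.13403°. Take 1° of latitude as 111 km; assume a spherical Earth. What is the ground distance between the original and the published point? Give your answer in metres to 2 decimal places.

0.52 metres

The latitude changed by -0.00000415° and the longitude by -0.00000224°.
N–S: -0.00000415° × 111000 m/° = -0.46065 m.
E–W at 15.6593°: -0.00000224° × 111000 × cos 15.6593° = -0.00000224 × 111000 × 0.9629 ≈ -0.239411 m.
Hypotenuse of the two orthogonal shifts: √(0.46065² + 0.239411²) = 0.51915 m.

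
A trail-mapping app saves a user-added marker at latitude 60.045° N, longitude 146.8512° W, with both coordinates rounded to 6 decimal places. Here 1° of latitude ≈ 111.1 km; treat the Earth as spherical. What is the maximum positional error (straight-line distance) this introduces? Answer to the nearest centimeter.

6 centimeters

Rounding to 6 decimal places leaves each coordinate within ±5e-07° of the true value.
North–south component: 5e-07° × 111100 = 0.05555 m.
East–west component at 60.045°: 5e-07° × 111100 × cos 60.045° ≈ 5e-07 × 55474.4 ≈ 0.0277372 m.
The two errors are perpendicular, so the maximum displacement is √(0.05555² + 0.0277372²) ≈ 0.0620899 m.
That is 0.0620899 m = 6.209 cm.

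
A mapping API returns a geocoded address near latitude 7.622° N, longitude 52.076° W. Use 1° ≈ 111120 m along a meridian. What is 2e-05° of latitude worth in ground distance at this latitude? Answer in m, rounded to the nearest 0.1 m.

2.2 m

Along a meridian 2e-05° is 2e-05 × 111120 = 2.2224 m.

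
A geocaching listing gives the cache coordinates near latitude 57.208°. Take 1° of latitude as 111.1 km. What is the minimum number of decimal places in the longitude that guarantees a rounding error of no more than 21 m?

At 57.208° one degree of longitude covers 111100 × cos 57.208° ≈ 111100 × 0.5416 ≈ 60170.7 m.
Rounding to N decimal places gives at most 0.5 × 10⁻ᴺ degrees of error, i.e. 0.5 × 10⁻ᴺ × 60170.7 m.
Setting 30085.4 × 10⁻ᴺ ≤ 21 gives 10ᴺ ≥ 1433, i.e. N ≥ 3.16.
So 4 decimal places suffice (3.01 m); 3 would allow up to 30.1 m.

4 decimal places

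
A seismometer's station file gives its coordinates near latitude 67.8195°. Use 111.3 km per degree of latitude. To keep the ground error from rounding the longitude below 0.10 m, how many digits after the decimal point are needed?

6 decimal places

At 67.8195° one degree of longitude covers 111300 × cos 67.8195° ≈ 111300 × 0.3775 ≈ 42018.6 m.
N decimal places → at most half a unit in the last place, 0.5 × 10⁻ᴺ° = 42018.6/2 × 10⁻ᴺ m.
Need 0.5 × 42018.6 × 10⁻ᴺ ≤ 0.10 → 10⁻ᴺ ≤ 4.760e-06, so N ≥ 5.32.
At 5 places the error can reach 0.21 m, but 6 places keeps it to 0.021 m.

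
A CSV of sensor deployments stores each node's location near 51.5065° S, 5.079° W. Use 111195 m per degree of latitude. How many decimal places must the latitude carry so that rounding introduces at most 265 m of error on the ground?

3

One degree of latitude covers 111195 m.
With N decimal places the half-ulp bound is 0.5·10⁻ᴺ°, or 0.5·10⁻ᴺ × 111195 m on the ground.
Need 0.5 × 111195 × 10⁻ᴺ ≤ 265 → 10⁻ᴺ ≤ 4.766e-03, so N ≥ 2.32.
At 2 places the error can reach 556 m, but 3 places keeps it to 55.6 m.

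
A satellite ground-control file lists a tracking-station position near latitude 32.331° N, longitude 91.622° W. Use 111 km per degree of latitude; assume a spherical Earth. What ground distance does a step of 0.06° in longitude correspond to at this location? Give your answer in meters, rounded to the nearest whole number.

0.06° of longitude at 32.331° is 0.06 × 111000 × cos 32.331° ≈ 0.06 × 93792 = 5627.52 m.

5628 meters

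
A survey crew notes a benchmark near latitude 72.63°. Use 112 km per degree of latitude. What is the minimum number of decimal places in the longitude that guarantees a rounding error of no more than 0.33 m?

At 72.63° one degree of longitude covers 112000 × cos 72.63° ≈ 112000 × 0.2985 ≈ 33436.6 m.
N decimal places → at most half a unit in the last place, 0.5 × 10⁻ᴺ° = 33436.6/2 × 10⁻ᴺ m.
Setting 16718.3 × 10⁻ᴺ ≤ 0.33 gives 10ᴺ ≥ 5.066e+04, i.e. N ≥ 4.70.
So 5 decimal places suffice (0.167 m); 4 would allow up to 1.67 m.

5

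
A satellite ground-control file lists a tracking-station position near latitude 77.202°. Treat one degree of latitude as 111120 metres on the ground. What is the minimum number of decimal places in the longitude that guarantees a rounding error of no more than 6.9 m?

4

At 77.202° one degree of longitude covers 111120 × cos 77.202° ≈ 111120 × 0.2215 ≈ 24614.7 m.
N decimal places → at most half a unit in the last place, 0.5 × 10⁻ᴺ° = 24614.7/2 × 10⁻ᴺ m.
Need 0.5 × 24614.7 × 10⁻ᴺ ≤ 6.9 → 10⁻ᴺ ≤ 5.606e-04, so N ≥ 3.25.
So 4 decimal places suffice (1.23 m); 3 would allow up to 12.3 m.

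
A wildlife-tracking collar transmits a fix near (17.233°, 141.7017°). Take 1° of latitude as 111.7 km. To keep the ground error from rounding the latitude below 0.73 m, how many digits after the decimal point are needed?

One degree of latitude covers 111700 m.
Rounding to N decimal places gives at most 0.5 × 10⁻ᴺ degrees of error, i.e. 0.5 × 10⁻ᴺ × 111700 m.
Setting 55850 × 10⁻ᴺ ≤ 0.73 gives 10ᴺ ≥ 7.651e+04, i.e. N ≥ 4.88.
N = 4 would give 5.58 m (too coarse); N = 5 gives 0.558 m ≤ 0.73 m.

5 decimal places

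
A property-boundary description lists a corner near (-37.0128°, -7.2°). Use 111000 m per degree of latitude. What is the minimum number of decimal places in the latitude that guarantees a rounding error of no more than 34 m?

4

One degree of latitude covers 111000 m.
N decimal places → at most half a unit in the last place, 0.5 × 10⁻ᴺ° = 111000/2 × 10⁻ᴺ m.
Setting 55500 × 10⁻ᴺ ≤ 34 gives 10ᴺ ≥ 1632, i.e. N ≥ 3.21.
N = 3 would give 55.5 m (too coarse); N = 4 gives 5.55 m ≤ 34 m.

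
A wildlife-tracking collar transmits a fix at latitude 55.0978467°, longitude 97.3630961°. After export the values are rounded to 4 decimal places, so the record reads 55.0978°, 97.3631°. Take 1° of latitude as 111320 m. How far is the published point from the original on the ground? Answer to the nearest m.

Δlat = 55.0978467 − 55.0978 = +0.0000467°; Δlon = 97.3630961 − 97.3631 = -0.0000039°.
N–S: 0.0000467° × 111320 m/° = 5.19864 m.
E–W at 55.0978°: -0.0000039° × 111320 × cos 55.0978° = -0.0000039 × 111320 × 0.5722 ≈ -0.24841 m.
Hypotenuse of the two orthogonal shifts: √(5.19864² + 0.24841²) = 5.20458 m.

5 m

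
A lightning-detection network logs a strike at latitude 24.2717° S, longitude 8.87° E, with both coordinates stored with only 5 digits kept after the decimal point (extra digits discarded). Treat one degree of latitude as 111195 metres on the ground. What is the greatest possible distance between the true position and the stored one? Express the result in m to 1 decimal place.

1.5 m

Truncating at 5 decimal places can drop up to a full unit in the last place, so each coordinate may be off by as much as 1e-05°.
North–south component: 1e-05° × 111195 = 1.11195 m.
Longitude error → 1e-05 × 111195 × cos 24.2717° = 1e-05 × 111195 × 0.9116 ≈ 1.01366 m.
Combining orthogonally: (1.11195² + 1.01366²)^½ ≈ 1.50464 m.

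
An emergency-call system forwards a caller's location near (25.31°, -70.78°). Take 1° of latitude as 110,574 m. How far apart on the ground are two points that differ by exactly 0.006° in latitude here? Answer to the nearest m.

0.006° × 110574 m/° = 663.444 m.

663 m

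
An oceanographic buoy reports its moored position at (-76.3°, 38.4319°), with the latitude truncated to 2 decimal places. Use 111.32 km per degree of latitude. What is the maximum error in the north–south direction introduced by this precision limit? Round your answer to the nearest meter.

1113 meters

Truncating at 2 decimal places can drop up to a full unit in the last place, so the latitude may be off by as much as 0.01°.
North–south distance: 0.01° × 111320 m/° = 1113.2 m.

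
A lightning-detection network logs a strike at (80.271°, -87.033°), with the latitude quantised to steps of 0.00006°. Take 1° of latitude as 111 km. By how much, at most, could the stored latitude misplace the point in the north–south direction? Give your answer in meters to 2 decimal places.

3.33 meters

With a 0.00006° grid the true value lies within half a step, ±0.00006°/2 = ±3e-05°, of the stored one.
North–south distance: 3e-05° × 111000 m/° = 3.33 m.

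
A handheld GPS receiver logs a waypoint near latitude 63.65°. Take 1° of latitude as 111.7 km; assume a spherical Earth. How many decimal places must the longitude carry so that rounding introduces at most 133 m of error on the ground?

3 decimal places

At 63.65° one degree of longitude covers 111700 × cos 63.65° ≈ 111700 × 0.4439 ≈ 49578.4 m.
Rounding to N decimal places gives at most 0.5 × 10⁻ᴺ degrees of error, i.e. 0.5 × 10⁻ᴺ × 49578.4 m.
Setting 24789.2 × 10⁻ᴺ ≤ 133 gives 10ᴺ ≥ 186.4, i.e. N ≥ 2.27.
N = 2 would give 248 m (too coarse); N = 3 gives 24.8 m ≤ 133 m.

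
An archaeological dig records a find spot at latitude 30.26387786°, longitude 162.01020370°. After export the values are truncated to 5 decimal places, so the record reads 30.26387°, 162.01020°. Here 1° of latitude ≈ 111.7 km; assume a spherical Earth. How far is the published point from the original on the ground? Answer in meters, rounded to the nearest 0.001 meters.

0.948 meters

Δlat = 30.26387786 − 30.26387 = +0.00000786°; Δlon = 162.01020370 − 162.01020 = +0.00000370°.
N–S: 0.00000786° × 111700 m/° = 0.877962 m.
E–W at 30.2639°: 0.00000370° × 111700 × cos 30.2639° = 0.00000370 × 111700 × 0.8637 ≈ 0.356964 m.
Combined displacement = (0.877962² + 0.356964²)^½ ≈ 0.947756 m.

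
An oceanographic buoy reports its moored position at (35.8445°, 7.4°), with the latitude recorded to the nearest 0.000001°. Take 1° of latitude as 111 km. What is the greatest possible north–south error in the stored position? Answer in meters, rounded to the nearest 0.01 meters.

Rounding to 6 decimal places leaves the latitude within ±5e-07° of the true value.
North–south distance: 5e-07° × 111000 m/° = 0.0555 m.

0.06 meters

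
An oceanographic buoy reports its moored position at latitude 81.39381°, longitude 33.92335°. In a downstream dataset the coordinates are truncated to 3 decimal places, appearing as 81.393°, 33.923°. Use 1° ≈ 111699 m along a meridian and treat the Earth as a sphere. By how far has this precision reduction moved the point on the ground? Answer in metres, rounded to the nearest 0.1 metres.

Δlat = 81.39381 − 81.393 = +0.00081°; Δlon = 33.92335 − 33.923 = +0.00035°.
North–south shift: 0.00081 × 111699 = 90.4762 m.
East–west at this latitude: 0.00035° × 111699 × cos 81.393° ≈ 0.00035 × 16716.4 = 5.85075 m.
Hypotenuse of the two orthogonal shifts: √(90.4762² + 5.85075²) = 90.6652 m.

90.7 metres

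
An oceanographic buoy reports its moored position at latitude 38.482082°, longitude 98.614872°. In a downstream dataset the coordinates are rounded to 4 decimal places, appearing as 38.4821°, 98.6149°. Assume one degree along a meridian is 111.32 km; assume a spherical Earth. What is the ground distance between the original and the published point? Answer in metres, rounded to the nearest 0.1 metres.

The latitude changed by -0.000018° and the longitude by -0.000028°.
N–S: -0.000018° × 111320 m/° = -2.00376 m.
E–W at 38.4821°: -0.000028° × 111320 × cos 38.4821° = -0.000028 × 111320 × 0.7828 ≈ -2.43996 m.
Hypotenuse of the two orthogonal shifts: √(2.00376² + 2.43996²) = 3.15729 m.

3.2 metres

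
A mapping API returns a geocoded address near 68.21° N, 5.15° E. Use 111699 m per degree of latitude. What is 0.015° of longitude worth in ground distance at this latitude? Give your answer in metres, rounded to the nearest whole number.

One degree of longitude here spans 111699 × cos 68.21° = 111699 × 0.3712 ≈ 41463.3 m; 0.015° of that is 621.95 m.

622 metres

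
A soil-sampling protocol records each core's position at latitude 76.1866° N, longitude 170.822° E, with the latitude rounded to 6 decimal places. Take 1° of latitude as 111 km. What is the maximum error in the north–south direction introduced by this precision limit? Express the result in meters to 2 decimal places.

0.06 meters

Rounding to 6 decimal places leaves the latitude within ±5e-07° of the true value.
Along the meridian that is 5e-07° × 111000 m/° = 0.0555 m.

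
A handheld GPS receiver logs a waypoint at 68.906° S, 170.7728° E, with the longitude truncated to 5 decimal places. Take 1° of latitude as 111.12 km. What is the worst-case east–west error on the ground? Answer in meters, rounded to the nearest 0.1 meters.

0.4 meters

Truncating at 5 decimal places can drop up to a full unit in the last place, so the longitude may be off by as much as 1e-05°.
Parallels shrink by cos φ, so at 68.906° a degree of longitude is 111120 × 0.3599 ≈ 39992 m.
East–west error: 1e-05° × 39992 m/° ≈ 0.39992 m.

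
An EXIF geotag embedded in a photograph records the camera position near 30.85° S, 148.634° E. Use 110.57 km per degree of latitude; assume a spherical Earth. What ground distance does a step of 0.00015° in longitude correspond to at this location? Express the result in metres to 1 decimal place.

One degree of longitude here spans 110570 × cos 30.85° = 110570 × 0.8585 ≈ 94925.8 m; 0.00015° of that is 14.2389 m.

14.2 metres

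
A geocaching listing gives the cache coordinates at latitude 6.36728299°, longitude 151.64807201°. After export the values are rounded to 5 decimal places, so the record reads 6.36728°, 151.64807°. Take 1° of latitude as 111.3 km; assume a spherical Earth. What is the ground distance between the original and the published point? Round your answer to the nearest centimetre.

40 centimetres

Δlat = 6.36728299 − 6.36728 = +0.00000299°; Δlon = 151.64807201 − 151.64807 = +0.00000201°.
N–S: 0.00000299° × 111300 m/° = 0.332787 m.
East–west at this latitude: 0.00000201° × 111300 × cos 6.36728° ≈ 0.00000201 × 110613 = 0.222333 m.
Hypotenuse of the two orthogonal shifts: √(0.332787² + 0.222333²) = 0.400224 m.
That is 0.400224 m = 40.022 cm.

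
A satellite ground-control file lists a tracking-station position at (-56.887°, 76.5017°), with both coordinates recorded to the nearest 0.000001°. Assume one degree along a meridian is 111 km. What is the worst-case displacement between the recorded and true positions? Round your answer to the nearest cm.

6 cm

Rounding to 6 decimal places leaves each coordinate within ±5e-07° of the true value.
N–S: 5e-07° × 111000 m/° = 0.0555 m.
E–W at 56.887°: 5e-07° × 111000 × cos 56.887° = 5e-07 × 111000 × 0.5463 ≈ 0.0303192 m.
Combining orthogonally: (0.0555² + 0.0303192²)^½ ≈ 0.0632416 m.
That is 0.0632416 m = 6.3242 cm.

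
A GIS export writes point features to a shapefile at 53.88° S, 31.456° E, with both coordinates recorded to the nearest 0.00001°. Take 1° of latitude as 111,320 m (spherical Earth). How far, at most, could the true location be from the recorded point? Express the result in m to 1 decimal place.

Rounding to 5 decimal places leaves each coordinate within ±5e-06° of the true value.
N–S: 5e-06° × 111320 m/° = 0.5566 m.
East–west component at 53.88°: 5e-06° × 111320 × cos 53.88° ≈ 5e-06 × 65620.7 ≈ 0.328104 m.
Combining orthogonally: (0.5566² + 0.328104²)^½ ≈ 0.646108 m.

0.6 m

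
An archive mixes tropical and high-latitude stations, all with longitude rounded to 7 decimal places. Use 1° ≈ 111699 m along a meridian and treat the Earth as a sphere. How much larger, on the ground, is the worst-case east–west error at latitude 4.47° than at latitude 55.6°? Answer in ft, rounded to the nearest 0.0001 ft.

0.0079 ft

Rounding to 7 decimal places leaves the longitude within ±5e-08° of the true value.
At 4.47°: 5e-08° × 111699 × cos 4.47° = 5e-08 × 111699 × 0.9970 ≈ 0.005568 m.
At 55.6°: 5e-08° × 111699 × cos 55.6° = 5e-08 × 111699 × 0.5650 ≈ 0.0031553 m.
So the lower-latitude error exceeds the higher by 0.005568 − 0.0031553 = 0.0024126 m.
In feet: 0.00241265 m ÷ 0.3048 ≈ 0.0079155 ft.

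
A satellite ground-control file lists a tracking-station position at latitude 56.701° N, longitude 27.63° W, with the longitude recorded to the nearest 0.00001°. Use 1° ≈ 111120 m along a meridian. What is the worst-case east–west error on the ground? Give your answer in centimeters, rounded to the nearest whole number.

Rounding to 5 decimal places leaves the longitude within ±5e-06° of the true value.
One degree of longitude at 56.701° is 111120 × cos 56.701° ≈ 111120 × 0.5490 = 61005.8 m.
Maximum E–W displacement: 5e-06 × 61005.8 = 0.305029 m.
That is 0.305029 m = 30.503 cm.

31 centimeters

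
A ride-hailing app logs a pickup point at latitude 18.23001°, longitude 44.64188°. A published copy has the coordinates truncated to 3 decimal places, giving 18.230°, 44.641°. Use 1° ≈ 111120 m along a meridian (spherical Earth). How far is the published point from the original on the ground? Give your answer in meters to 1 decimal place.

Δlat = 18.23001 − 18.230 = +0.00001°; Δlon = 44.64188 − 44.641 = +0.00088°.
N–S: 0.00001° × 111120 m/° = 1.1112 m.
E–W at 18.23°: 0.00088° × 111120 × cos 18.23° = 0.00088 × 111120 × 0.9498 ≈ 92.8776 m.
Hypotenuse of the two orthogonal shifts: √(1.1112² + 92.8776²) = 92.8842 m.

92.9 meters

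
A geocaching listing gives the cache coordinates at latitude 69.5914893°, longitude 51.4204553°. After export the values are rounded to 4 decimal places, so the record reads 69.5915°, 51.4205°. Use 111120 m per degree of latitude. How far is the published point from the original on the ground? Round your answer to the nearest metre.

2 metres

Δlat = 69.5914893 − 69.5915 = -0.0000107°; Δlon = 51.4204553 − 51.4205 = -0.0000447°.
N–S: -0.0000107° × 111120 m/° = -1.18898 m.
E–W at 69.5915°: -0.0000447° × 111120 × cos 69.5915° = -0.0000447 × 111120 × 0.3487 ≈ -1.73207 m.
Combined displacement = (1.18898² + 1.73207²)^½ ≈ 2.10089 m.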